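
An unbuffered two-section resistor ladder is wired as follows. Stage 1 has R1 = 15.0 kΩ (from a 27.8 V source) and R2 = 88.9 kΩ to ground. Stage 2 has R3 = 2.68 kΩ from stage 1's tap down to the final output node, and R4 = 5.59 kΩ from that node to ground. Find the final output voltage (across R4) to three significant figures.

Stage 2 presents R3+R4 = 8.270 kΩ as a load on stage 1's tap.
Stage 1's lower leg becomes R2‖(R3+R4) = 7.566 kΩ, so V_mid = 27.8 × 7.566/22.57 = 9.321 V.
Stage 2 is itself unloaded: V_out = V_mid × R4/(R3+R4) = 9.321 × 5.59/8.270 = 6.30 V.

V_out ≈ 6.30 V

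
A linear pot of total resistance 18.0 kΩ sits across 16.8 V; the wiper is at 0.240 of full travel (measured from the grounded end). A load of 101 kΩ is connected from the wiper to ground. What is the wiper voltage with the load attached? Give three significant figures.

V ≈ 3.91 V

The wiper splits the pot into (1−α)R = 13.68 kΩ above and αR = 4.320 kΩ below.
Lower section ‖ load = 4.143 kΩ.
V_wiper = 16.8 × 4.143/(13.68 + 4.143) = 3.91 V.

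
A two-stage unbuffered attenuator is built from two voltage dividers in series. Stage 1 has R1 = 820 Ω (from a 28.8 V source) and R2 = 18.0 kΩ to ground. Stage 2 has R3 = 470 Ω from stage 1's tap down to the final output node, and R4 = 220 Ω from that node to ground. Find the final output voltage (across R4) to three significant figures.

V_out ≈ 4.11 V

Stage 2 presents R3+R4 = 690.0 Ω as a load on stage 1's tap.
Stage 1's lower leg becomes R2‖(R3+R4) = 664.5 Ω, so V_mid = 28.8 × 664.5/1485 = 12.89 V.
Stage 2 is itself unloaded: V_out = V_mid × R4/(R3+R4) = 12.89 × 220/690.0 = 4.11 V.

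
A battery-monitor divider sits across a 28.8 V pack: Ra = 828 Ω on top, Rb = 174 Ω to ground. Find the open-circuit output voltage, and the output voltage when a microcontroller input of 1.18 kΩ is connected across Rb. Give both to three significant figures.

Open-circuit: V = 28.8 × 174/(828 + 174) = 5.00 V.
With the load, Rb becomes Rb‖R_L = 151.6 Ω, so V = 28.8 × 151.6/979.6 = 4.46 V.

Unloaded: 5.00 V; loaded: 4.46 V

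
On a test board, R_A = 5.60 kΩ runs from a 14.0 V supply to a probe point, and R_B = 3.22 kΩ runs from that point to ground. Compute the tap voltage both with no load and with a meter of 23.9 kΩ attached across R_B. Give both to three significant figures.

Unloaded: 5.11 V; loaded: 4.71 V

Open-circuit: V = 14.0 × 3.22/(5.60 + 3.22) = 5.11 V.
With the load, R_B becomes R_B‖R_L = 2.838 kΩ, so V = 14.0 × 2.838/8.438 = 4.71 V.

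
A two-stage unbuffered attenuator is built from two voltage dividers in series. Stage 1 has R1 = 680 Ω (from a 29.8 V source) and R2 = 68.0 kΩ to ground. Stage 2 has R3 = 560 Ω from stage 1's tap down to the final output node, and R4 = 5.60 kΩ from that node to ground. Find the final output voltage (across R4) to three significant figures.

V_out ≈ 24.2 V

Stage 2 presents R3+R4 = 6160 Ω as a load on stage 1's tap.
Stage 1's lower leg becomes R2‖(R3+R4) = 5648 Ω, so V_mid = 29.8 × 5648/6328 = 26.60 V.
Stage 2 is itself unloaded: V_out = V_mid × R4/(R3+R4) = 26.60 × 5600/6160 = 24.2 V.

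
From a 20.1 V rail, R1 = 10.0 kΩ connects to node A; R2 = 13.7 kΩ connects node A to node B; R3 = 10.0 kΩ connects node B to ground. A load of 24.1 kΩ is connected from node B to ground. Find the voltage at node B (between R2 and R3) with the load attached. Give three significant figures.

V ≈ 4.62 V

At node B, R3 is in parallel with the load: R3‖R_L = 7.067 kΩ.
Below node A the resistance is R2 + (R3‖R_L) = 20.77 kΩ, so V_A = 20.1 × 20.77/30.77 = 13.57 V.
Then V_B = V_A × (R3‖R_L)/(R2 + R3‖R_L) = 13.57 × 7.067/20.77 = 4.62 V.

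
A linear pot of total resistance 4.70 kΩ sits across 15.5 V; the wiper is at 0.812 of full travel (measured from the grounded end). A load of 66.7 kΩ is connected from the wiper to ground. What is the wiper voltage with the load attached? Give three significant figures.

The wiper splits the pot into (1−α)R = 883.6 Ω above and αR = 3816 Ω below.
Lower section ‖ load = 3610 Ω.
V_wiper = 15.5 × 3610/(883.6 + 3610) = 12.5 V.

V ≈ 12.5 V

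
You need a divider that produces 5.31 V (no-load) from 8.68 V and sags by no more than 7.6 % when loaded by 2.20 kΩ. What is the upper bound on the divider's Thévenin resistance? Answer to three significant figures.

R_th ≤ 181 Ω

Loading drop = R_th/(R_th + R_L) ≤ 0.0760, so R_th ≤ R_L · ε/(1−ε) = 2.20 kΩ × 0.0760/0.9240 = 181 Ω.
(Any R1, R2 with R2/(R1+R2) = 0.612 and R1‖R2 ≤ 181 Ω will meet the spec.)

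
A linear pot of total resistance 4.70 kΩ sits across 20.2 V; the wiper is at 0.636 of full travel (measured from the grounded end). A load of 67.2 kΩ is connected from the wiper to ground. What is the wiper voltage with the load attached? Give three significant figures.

V ≈ 12.6 V

The wiper splits the pot into (1−α)R = 1.711 kΩ above and αR = 2.989 kΩ below.
Lower section ‖ load = 2.862 kΩ.
V_wiper = 20.2 × 2.862/(1.711 + 2.862) = 12.6 V.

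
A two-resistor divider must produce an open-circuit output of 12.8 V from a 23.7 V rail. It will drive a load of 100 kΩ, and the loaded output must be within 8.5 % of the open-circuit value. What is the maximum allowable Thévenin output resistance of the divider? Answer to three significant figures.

R_th ≤ 9.29 kΩ

Loading drop = R_th/(R_th + R_L) ≤ 0.0850, so R_th ≤ R_L · ε/(1−ε) = 100 kΩ × 0.0850/0.9150 = 9.29 kΩ.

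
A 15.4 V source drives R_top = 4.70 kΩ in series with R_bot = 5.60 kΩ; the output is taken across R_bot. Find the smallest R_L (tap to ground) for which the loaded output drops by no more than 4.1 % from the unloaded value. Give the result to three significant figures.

R_L(min) ≈ 59.8 kΩ

Output resistance R_th = R_top‖R_bot = (4.70 × 5.60)/10.30 = 2.555 kΩ.
The fractional drop is R_th/(R_th + R_L); requiring this ≤ 0.0410 gives R_L ≥ R_th(1/0.0410 − 1) = 2.555 × 23.39 = 59.8 kΩ.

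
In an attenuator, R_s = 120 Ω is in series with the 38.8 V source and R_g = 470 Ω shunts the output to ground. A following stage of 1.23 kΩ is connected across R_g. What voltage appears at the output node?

The load sits in parallel with R_g: R_g‖R_L = (470 × 1230) / (470 + 1230) = 340.1 Ω.
V_out = 38.8 × 340.1 / (120 + 340.1) = 38.8 × 340.1/460.1 = 28.7 V.

V_out ≈ 28.7 V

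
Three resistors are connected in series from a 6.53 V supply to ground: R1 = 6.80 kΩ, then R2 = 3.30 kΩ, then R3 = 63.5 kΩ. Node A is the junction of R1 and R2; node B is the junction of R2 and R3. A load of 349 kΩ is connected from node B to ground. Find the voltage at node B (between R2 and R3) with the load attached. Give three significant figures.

At node B, R3 is in parallel with the load: R3‖R_L = 53.72 kΩ.
Below node A the resistance is R2 + (R3‖R_L) = 57.02 kΩ, so V_A = 6.53 × 57.02/63.82 = 5.834 V.
Then V_B = V_A × (R3‖R_L)/(R2 + R3‖R_L) = 5.834 × 53.72/57.02 = 5.50 V.

V ≈ 5.50 V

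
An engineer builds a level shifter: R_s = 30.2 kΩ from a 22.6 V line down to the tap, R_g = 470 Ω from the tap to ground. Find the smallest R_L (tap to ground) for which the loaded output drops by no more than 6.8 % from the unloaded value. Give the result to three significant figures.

R_L(min) ≈ 6.34 kΩ

Output resistance R_th = R_s‖R_g = (30200 × 470)/30670 = 462.8 Ω.
The fractional drop is R_th/(R_th + R_L); requiring this ≤ 0.0680 gives R_L ≥ R_th(1/0.0680 − 1) = 462.8 × 13.71 = 6.34 kΩ.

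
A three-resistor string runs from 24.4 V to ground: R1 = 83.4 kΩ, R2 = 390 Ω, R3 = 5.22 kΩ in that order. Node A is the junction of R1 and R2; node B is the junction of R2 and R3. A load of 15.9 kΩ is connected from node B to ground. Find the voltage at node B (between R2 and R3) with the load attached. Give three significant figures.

V ≈ 1.09 V

At node B, R3 is in parallel with the load: R3‖R_L = 3930 Ω.
Below node A the resistance is R2 + (R3‖R_L) = 4320 Ω, so V_A = 24.4 × 4320/87720 = 1.202 V.
Then V_B = V_A × (R3‖R_L)/(R2 + R3‖R_L) = 1.202 × 3930/4320 = 1.09 V.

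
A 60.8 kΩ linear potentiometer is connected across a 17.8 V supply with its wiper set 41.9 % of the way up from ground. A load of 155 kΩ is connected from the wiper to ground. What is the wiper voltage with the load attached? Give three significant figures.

V ≈ 6.81 V

The wiper splits the pot into (1−α)R = 35.32 kΩ above and αR = 25.48 kΩ below.
Lower section ‖ load = 21.88 kΩ.
V_wiper = 17.8 × 21.88/(35.32 + 21.88) = 6.81 V.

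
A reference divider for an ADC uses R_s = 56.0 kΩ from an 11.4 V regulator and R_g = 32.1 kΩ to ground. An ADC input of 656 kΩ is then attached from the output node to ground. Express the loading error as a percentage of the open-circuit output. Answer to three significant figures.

The divider's output (Thévenin) resistance is R_s‖R_g = 20.40 kΩ.
Fractional drop under load = R_th/(R_th + R_L) = 20.40 / (20.40 + 656) = 0.03017.
So the output falls by 3.02 %.

3.02 %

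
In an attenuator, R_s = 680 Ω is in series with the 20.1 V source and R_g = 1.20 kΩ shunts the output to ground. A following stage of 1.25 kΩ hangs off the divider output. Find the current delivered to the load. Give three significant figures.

R_g‖R_L = 612.2 Ω; V_out = 20.1 × 612.2/1292 = 9.523 V.
I_L = V_out / R_L = 9.523 / 1.25 kΩ = 7.62 mA.

I_L ≈ 7.62 mA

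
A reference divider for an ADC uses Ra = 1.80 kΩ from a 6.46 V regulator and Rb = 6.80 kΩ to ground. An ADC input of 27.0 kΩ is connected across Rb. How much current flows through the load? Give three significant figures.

I_L ≈ 0.180 mA

Rb‖R_L = 5.432 kΩ; V_out = 6.46 × 5.432/7.232 = 4.852 V.
I_L = V_out / R_L = 4.852 / 27.0 kΩ = 0.180 mA.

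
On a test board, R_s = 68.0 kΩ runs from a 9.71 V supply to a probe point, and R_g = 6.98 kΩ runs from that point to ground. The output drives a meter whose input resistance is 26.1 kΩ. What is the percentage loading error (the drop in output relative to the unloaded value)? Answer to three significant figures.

The divider's output (Thévenin) resistance is R_s‖R_g = 6.330 kΩ.
Fractional drop under load = R_th/(R_th + R_L) = 6.330 / (6.330 + 26.1) = 0.1952.
So the output falls by 19.5 %.

19.5 %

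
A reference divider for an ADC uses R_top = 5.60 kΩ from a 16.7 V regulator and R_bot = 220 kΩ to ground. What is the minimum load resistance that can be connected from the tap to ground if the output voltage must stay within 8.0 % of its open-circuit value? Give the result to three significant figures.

Output resistance R_th = R_top‖R_bot = (5.60 × 220)/225.6 = 5.461 kΩ.
The fractional drop is R_th/(R_th + R_L); requiring this ≤ 0.0800 gives R_L ≥ R_th(1/0.0800 − 1) = 5.461 × 11.50 = 62.8 kΩ.

R_L(min) ≈ 62.8 kΩ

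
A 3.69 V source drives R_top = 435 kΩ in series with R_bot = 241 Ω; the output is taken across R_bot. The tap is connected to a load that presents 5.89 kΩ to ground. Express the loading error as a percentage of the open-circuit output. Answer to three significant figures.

3.93 %

The divider's output (Thévenin) resistance is R_top‖R_bot = 240.9 Ω.
Fractional drop under load = R_th/(R_th + R_L) = 240.9 / (240.9 + 5890) = 0.03929.
So the output falls by 3.93 %.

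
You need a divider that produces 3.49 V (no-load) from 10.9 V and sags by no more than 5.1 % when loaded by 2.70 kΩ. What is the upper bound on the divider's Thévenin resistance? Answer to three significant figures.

R_th ≤ 145 Ω

Loading drop = R_th/(R_th + R_L) ≤ 0.0510, so R_th ≤ R_L · ε/(1−ε) = 2.70 kΩ × 0.0510/0.9490 = 145 Ω.
(Any R1, R2 with R2/(R1+R2) = 0.320 and R1‖R2 ≤ 145 Ω will meet the spec.)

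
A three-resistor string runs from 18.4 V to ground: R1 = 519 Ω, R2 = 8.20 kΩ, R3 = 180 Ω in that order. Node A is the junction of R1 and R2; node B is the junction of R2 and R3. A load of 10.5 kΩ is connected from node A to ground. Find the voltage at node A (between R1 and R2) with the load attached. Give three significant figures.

Below node A the series string R2+R3 = 8380 Ω sits in parallel with the 10500 Ω load: 4660 Ω.
V_A = 18.4 × 4660/(519 + 4660) = 16.6 V.

V ≈ 16.6 V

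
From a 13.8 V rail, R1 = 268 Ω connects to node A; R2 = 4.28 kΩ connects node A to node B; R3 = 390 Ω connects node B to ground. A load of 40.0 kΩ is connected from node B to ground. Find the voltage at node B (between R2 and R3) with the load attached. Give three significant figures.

At node B, R3 is in parallel with the load: R3‖R_L = 386.2 Ω.
Below node A the resistance is R2 + (R3‖R_L) = 4666 Ω, so V_A = 13.8 × 4666/4934 = 13.05 V.
Then V_B = V_A × (R3‖R_L)/(R2 + R3‖R_L) = 13.05 × 386.2/4666 = 1.08 V.

V ≈ 1.08 V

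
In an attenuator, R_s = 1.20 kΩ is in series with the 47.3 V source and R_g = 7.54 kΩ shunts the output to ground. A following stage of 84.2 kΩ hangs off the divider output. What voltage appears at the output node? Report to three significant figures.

V_out ≈ 40.3 V

The load sits in parallel with R_g: R_g‖R_L = (7.54 × 84.2) / (7.54 + 84.2) = 6.920 kΩ.
V_out = 47.3 × 6.920 / (1.20 + 6.920) = 47.3 × 6.920/8.120 = 40.3 V.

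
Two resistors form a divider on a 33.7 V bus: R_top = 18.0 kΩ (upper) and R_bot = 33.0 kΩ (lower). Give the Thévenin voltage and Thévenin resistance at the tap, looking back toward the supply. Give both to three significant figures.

V_th is the open-circuit tap voltage: 33.7 × 33.0/(18.0 + 33.0) = 21.8 V.
With the supply zeroed, R_top and R_bot appear in parallel from the tap: R_th = R_top‖R_bot = (18.0 × 33.0)/51.00 = 11.6 kΩ.

V_th = 21.8 V, R_th = 11.6 kΩ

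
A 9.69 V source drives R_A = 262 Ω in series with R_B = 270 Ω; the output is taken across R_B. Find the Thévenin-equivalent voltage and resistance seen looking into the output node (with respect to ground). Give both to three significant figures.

V_th = 4.92 V, R_th = 133 Ω

V_th is the open-circuit tap voltage: 9.69 × 270/(262 + 270) = 4.92 V.
With the supply zeroed, R_A and R_B appear in parallel from the tap: R_th = R_A‖R_B = (262 × 270)/532.0 = 133 Ω.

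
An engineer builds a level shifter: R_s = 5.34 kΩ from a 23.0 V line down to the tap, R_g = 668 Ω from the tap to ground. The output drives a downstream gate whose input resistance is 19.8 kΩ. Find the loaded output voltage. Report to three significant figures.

The load sits in parallel with R_g: R_g‖R_L = (668 × 19800) / (668 + 19800) = 646.2 Ω.
V_out = 23.0 × 646.2 / (5340 + 646.2) = 23.0 × 646.2/5986 = 2.48 V.
(Unloaded it would have been 2.56 V.)

V_out ≈ 2.48 V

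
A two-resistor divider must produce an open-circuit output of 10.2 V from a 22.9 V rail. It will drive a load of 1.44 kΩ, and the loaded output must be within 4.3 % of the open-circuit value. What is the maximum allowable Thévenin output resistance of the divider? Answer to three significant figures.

R_th ≤ 64.7 Ω

Loading drop = R_th/(R_th + R_L) ≤ 0.0430, so R_th ≤ R_L · ε/(1−ε) = 1.44 kΩ × 0.0430/0.9570 = 64.7 Ω.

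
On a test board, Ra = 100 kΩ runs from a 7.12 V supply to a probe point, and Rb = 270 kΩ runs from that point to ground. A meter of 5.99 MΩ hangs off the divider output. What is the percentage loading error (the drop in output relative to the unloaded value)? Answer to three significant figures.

1.20 %

The divider's output (Thévenin) resistance is Ra‖Rb = 72.97 kΩ.
Fractional drop under load = R_th/(R_th + R_L) = 72.97 / (72.97 + 5990) = 0.01204.
So the output falls by 1.20 %.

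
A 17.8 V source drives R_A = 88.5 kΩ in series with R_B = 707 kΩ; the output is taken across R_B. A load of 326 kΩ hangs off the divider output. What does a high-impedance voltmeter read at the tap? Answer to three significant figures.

The load sits in parallel with R_B: R_B‖R_L = (707 × 326) / (707 + 326) = 223.1 kΩ.
V_out = 17.8 × 223.1 / (88.5 + 223.1) = 17.8 × 223.1/311.6 = 12.7 V.

V_out ≈ 12.7 V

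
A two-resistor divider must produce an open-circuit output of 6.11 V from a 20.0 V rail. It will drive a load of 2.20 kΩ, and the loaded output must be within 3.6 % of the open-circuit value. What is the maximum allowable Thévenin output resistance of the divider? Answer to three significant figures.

R_th ≤ 82.2 Ω

Loading drop = R_th/(R_th + R_L) ≤ 0.0360, so R_th ≤ R_L · ε/(1−ε) = 2.20 kΩ × 0.0360/0.9640 = 82.2 Ω.
(Any R1, R2 with R2/(R1+R2) = 0.305 and R1‖R2 ≤ 82.2 Ω will meet the spec.)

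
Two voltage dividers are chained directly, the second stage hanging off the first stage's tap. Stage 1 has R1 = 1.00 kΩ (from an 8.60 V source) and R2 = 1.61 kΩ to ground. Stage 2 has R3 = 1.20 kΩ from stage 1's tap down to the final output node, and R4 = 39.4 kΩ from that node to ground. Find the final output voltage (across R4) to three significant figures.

V_out ≈ 5.07 V

Stage 2 presents R3+R4 = 40.60 kΩ as a load on stage 1's tap.
Stage 1's lower leg becomes R2‖(R3+R4) = 1.549 kΩ, so V_mid = 8.60 × 1.549/2.549 = 5.226 V.
Stage 2 is itself unloaded: V_out = V_mid × R4/(R3+R4) = 5.226 × 39.4/40.60 = 5.07 V.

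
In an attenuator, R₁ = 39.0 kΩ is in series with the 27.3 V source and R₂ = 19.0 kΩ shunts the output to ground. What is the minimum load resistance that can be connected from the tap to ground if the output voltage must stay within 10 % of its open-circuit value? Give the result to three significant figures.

R_L(min) ≈ 115 kΩ

Output resistance R_th = R₁‖R₂ = (39.0 × 19.0)/58.00 = 12.78 kΩ.
The fractional drop is R_th/(R_th + R_L); requiring this ≤ 0.100 gives R_L ≥ R_th(1/0.100 − 1) = 12.78 × 9.000 = 115 kΩ.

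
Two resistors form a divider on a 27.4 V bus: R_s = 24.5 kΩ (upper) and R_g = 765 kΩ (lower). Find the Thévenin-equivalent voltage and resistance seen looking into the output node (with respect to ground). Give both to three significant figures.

V_th = 26.5 V, R_th = 23.7 kΩ

V_th is the open-circuit tap voltage: 27.4 × 765/(24.5 + 765) = 26.5 V.
With the supply zeroed, R_s and R_g appear in parallel from the tap: R_th = R_s‖R_g = (24.5 × 765)/789.5 = 23.7 kΩ.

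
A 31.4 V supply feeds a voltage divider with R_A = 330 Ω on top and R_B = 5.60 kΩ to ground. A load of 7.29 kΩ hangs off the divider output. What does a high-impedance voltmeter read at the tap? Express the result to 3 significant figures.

V_out ≈ 28.4 V

The load sits in parallel with R_B: R_B‖R_L = (5600 × 7290) / (5600 + 7290) = 3167 Ω.
V_out = 31.4 × 3167 / (330 + 3167) = 31.4 × 3167/3497 = 28.4 V.
(Unloaded it would have been 29.7 V.)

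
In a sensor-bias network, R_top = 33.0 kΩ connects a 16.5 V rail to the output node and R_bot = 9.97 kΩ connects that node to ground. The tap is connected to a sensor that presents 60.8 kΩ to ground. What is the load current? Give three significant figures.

I_L ≈ 0.0559 mA

R_bot‖R_L = 8.565 kΩ; V_out = 16.5 × 8.565/41.57 = 3.400 V.
I_L = V_out / R_L = 3.400 / 60.8 kΩ = 0.0559 mA.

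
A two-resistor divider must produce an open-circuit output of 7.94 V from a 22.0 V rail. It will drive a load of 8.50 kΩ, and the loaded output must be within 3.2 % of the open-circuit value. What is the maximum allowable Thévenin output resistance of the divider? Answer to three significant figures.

R_th ≤ 281 Ω

Loading drop = R_th/(R_th + R_L) ≤ 0.0320, so R_th ≤ R_L · ε/(1−ε) = 8.50 kΩ × 0.0320/0.9680 = 281 Ω.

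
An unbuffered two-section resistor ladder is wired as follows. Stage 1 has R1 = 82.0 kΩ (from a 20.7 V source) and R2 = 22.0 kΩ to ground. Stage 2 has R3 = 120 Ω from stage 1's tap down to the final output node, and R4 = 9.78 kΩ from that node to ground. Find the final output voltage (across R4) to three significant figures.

V_out ≈ 1.57 V

Stage 2 presents R3+R4 = 9900 Ω as a load on stage 1's tap.
Stage 1's lower leg becomes R2‖(R3+R4) = 6828 Ω, so V_mid = 20.7 × 6828/88830 = 1.591 V.
Stage 2 is itself unloaded: V_out = V_mid × R4/(R3+R4) = 1.591 × 9780/9900 = 1.57 V.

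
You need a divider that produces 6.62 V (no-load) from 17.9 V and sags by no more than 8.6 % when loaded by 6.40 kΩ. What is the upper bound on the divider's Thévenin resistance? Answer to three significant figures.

R_th ≤ 602 Ω

Loading drop = R_th/(R_th + R_L) ≤ 0.0860, so R_th ≤ R_L · ε/(1−ε) = 6.40 kΩ × 0.0860/0.9140 = 602 Ω.
(Any R1, R2 with R2/(R1+R2) = 0.370 and R1‖R2 ≤ 602 Ω will meet the spec.)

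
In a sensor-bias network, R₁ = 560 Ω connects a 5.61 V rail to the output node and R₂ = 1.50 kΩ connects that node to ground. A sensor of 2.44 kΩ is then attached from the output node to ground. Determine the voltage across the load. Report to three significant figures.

The load sits in parallel with R₂: R₂‖R_L = (1500 × 2440) / (1500 + 2440) = 928.9 Ω.
V_out = 5.61 × 928.9 / (560 + 928.9) = 5.61 × 928.9/1489 = 3.50 V.

V_out ≈ 3.50 V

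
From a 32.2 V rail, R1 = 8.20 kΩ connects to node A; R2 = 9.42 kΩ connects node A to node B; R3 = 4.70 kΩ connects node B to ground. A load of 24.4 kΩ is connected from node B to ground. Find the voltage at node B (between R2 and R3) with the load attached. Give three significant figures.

At node B, R3 is in parallel with the load: R3‖R_L = 3.941 kΩ.
Below node A the resistance is R2 + (R3‖R_L) = 13.36 kΩ, so V_A = 32.2 × 13.36/21.56 = 19.95 V.
Then V_B = V_A × (R3‖R_L)/(R2 + R3‖R_L) = 19.95 × 3.941/13.36 = 5.89 V.

V ≈ 5.89 V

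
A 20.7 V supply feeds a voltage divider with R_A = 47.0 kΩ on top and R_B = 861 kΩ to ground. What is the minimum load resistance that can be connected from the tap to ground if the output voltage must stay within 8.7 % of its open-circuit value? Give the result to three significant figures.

R_L(min) ≈ 468 kΩ

Output resistance R_th = R_A‖R_B = (47.0 × 861)/908.0 = 44.57 kΩ.
The fractional drop is R_th/(R_th + R_L); requiring this ≤ 0.0870 gives R_L ≥ R_th(1/0.0870 − 1) = 44.57 × 10.49 = 468 kΩ.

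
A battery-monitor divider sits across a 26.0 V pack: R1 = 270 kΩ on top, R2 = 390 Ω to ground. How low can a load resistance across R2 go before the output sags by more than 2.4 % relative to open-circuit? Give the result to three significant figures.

Output resistance R_th = R1‖R2 = (270000 × 390)/270400 = 389.4 Ω.
The fractional drop is R_th/(R_th + R_L); requiring this ≤ 0.0240 gives R_L ≥ R_th(1/0.0240 − 1) = 389.4 × 40.67 = 15.8 kΩ.

R_L(min) ≈ 15.8 kΩ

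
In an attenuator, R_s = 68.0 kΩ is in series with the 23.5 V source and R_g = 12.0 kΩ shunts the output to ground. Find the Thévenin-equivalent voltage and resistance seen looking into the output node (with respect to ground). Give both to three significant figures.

V_th is the open-circuit tap voltage: 23.5 × 12.0/(68.0 + 12.0) = 3.52 V.
With the supply zeroed, R_s and R_g appear in parallel from the tap: R_th = R_s‖R_g = (68.0 × 12.0)/80.00 = 10.2 kΩ.

V_th = 3.52 V, R_th = 10.2 kΩ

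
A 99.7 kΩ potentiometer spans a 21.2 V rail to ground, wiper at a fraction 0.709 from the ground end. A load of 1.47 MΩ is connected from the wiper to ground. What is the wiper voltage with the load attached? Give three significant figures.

V ≈ 14.8 V

The wiper splits the pot into (1−α)R = 29.01 kΩ above and αR = 70.69 kΩ below.
Lower section ‖ load = 67.44 kΩ.
V_wiper = 21.2 × 67.44/(29.01 + 67.44) = 14.8 V.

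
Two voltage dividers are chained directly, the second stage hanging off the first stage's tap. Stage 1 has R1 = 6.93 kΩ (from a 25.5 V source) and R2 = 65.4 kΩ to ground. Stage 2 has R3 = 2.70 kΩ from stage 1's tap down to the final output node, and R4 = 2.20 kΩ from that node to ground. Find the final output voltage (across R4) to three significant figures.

Stage 2 presents R3+R4 = 4.900 kΩ as a load on stage 1's tap.
Stage 1's lower leg becomes R2‖(R3+R4) = 4.558 kΩ, so V_mid = 25.5 × 4.558/11.49 = 10.12 V.
Stage 2 is itself unloaded: V_out = V_mid × R4/(R3+R4) = 10.12 × 2.20/4.900 = 4.54 V.

V_out ≈ 4.54 V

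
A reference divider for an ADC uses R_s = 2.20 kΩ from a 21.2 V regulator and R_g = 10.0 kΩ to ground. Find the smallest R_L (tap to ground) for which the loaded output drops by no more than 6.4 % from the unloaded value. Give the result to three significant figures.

R_L(min) ≈ 26.4 kΩ

Output resistance R_th = R_s‖R_g = (2.20 × 10.0)/12.20 = 1.803 kΩ.
The fractional drop is R_th/(R_th + R_L); requiring this ≤ 0.0640 gives R_L ≥ R_th(1/0.0640 − 1) = 1.803 × 14.62 = 26.4 kΩ.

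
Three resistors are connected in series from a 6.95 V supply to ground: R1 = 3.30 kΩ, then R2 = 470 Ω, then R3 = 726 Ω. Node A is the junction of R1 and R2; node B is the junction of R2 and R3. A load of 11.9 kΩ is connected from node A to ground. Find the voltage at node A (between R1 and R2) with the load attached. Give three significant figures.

Below node A the series string R2+R3 = 1196 Ω sits in parallel with the 11900 Ω load: 1087 Ω.
V_A = 6.95 × 1087/(3300 + 1087) = 1.72 V.

V ≈ 1.72 V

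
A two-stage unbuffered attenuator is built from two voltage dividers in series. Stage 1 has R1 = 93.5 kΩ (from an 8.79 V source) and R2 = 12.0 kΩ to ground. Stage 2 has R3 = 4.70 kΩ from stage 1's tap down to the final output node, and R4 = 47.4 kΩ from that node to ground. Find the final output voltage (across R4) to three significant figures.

V_out ≈ 0.755 V

Stage 2 presents R3+R4 = 52.10 kΩ as a load on stage 1's tap.
Stage 1's lower leg becomes R2‖(R3+R4) = 9.754 kΩ, so V_mid = 8.79 × 9.754/103.3 = 0.8303 V.
Stage 2 is itself unloaded: V_out = V_mid × R4/(R3+R4) = 0.8303 × 47.4/52.10 = 0.755 V.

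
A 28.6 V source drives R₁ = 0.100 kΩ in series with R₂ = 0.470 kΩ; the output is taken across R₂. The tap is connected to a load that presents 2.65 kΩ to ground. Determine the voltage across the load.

The load sits in parallel with R₂: R₂‖R_L = (470 × 2650) / (470 + 2650) = 399.2 Ω.
V_out = 28.6 × 399.2 / (100 + 399.2) = 28.6 × 399.2/499.2 = 22.9 V.

V_out ≈ 22.9 V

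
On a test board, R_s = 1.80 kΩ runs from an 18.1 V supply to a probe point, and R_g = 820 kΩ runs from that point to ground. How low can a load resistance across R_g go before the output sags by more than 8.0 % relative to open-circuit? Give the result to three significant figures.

R_L(min) ≈ 20.7 kΩ

Output resistance R_th = R_s‖R_g = (1.80 × 820)/821.8 = 1.796 kΩ.
The fractional drop is R_th/(R_th + R_L); requiring this ≤ 0.0800 gives R_L ≥ R_th(1/0.0800 − 1) = 1.796 × 11.50 = 20.7 kΩ.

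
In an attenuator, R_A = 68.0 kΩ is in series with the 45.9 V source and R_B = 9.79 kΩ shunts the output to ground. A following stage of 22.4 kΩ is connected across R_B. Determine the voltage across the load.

The load sits in parallel with R_B: R_B‖R_L = (9.79 × 22.4) / (9.79 + 22.4) = 6.813 kΩ.
V_out = 45.9 × 6.813 / (68.0 + 6.813) = 45.9 × 6.813/74.81 = 4.18 V.

V_out ≈ 4.18 V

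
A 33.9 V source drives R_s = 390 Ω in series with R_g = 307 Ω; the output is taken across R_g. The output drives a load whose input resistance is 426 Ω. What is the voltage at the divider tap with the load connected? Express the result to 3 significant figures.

V_out ≈ 10.6 V

The load sits in parallel with R_g: R_g‖R_L = (307 × 426) / (307 + 426) = 178.4 Ω.
V_out = 33.9 × 178.4 / (390 + 178.4) = 33.9 × 178.4/568.4 = 10.6 V.
(Unloaded it would have been 14.9 V.)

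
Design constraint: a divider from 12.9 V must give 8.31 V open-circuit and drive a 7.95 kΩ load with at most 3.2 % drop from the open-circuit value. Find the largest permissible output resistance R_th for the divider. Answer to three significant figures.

Loading drop = R_th/(R_th + R_L) ≤ 0.0320, so R_th ≤ R_L · ε/(1−ε) = 7.95 kΩ × 0.0320/0.9680 = 263 Ω.

R_th ≤ 263 Ω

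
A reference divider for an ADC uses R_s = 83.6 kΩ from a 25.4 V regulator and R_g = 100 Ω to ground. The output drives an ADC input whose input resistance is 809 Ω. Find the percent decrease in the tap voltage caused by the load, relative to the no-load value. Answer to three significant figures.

The divider's output (Thévenin) resistance is R_s‖R_g = 99.88 Ω.
Fractional drop under load = R_th/(R_th + R_L) = 99.88 / (99.88 + 809) = 0.1099.
So the output falls by 11.0 %.

11.0 %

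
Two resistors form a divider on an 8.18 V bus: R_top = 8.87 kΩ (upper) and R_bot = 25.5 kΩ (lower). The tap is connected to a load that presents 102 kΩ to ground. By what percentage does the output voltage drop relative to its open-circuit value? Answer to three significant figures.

The divider's output (Thévenin) resistance is R_top‖R_bot = 6.581 kΩ.
Fractional drop under load = R_th/(R_th + R_L) = 6.581 / (6.581 + 102) = 0.06061.
So the output falls by 6.06 %.

6.06 %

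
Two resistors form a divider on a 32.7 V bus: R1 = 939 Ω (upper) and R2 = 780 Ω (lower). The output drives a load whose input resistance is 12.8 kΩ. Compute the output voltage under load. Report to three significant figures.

V_out ≈ 14.4 V

The load sits in parallel with R2: R2‖R_L = (780 × 12800) / (780 + 12800) = 735.2 Ω.
V_out = 32.7 × 735.2 / (939 + 735.2) = 32.7 × 735.2/1674 = 14.4 V.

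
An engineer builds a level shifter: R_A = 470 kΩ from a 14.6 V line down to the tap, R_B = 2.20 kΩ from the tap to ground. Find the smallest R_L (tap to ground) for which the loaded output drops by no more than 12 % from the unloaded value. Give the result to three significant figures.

Output resistance R_th = R_A‖R_B = (470 × 2.20)/472.2 = 2.190 kΩ.
The fractional drop is R_th/(R_th + R_L); requiring this ≤ 0.120 gives R_L ≥ R_th(1/0.120 − 1) = 2.190 × 7.333 = 16.1 kΩ.

R_L(min) ≈ 16.1 kΩ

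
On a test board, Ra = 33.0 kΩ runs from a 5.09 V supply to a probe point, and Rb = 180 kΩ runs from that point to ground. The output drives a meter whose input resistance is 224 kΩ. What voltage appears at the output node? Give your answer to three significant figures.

The load sits in parallel with Rb: Rb‖R_L = (180 × 224) / (180 + 224) = 99.80 kΩ.
V_out = 5.09 × 99.80 / (33.0 + 99.80) = 5.09 × 99.80/132.8 = 3.83 V.
(Unloaded it would have been 4.30 V.)

V_out ≈ 3.83 V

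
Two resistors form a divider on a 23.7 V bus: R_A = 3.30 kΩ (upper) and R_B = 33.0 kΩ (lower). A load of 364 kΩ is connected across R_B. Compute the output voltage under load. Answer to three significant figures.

The load sits in parallel with R_B: R_B‖R_L = (33.0 × 364) / (33.0 + 364) = 30.26 kΩ.
V_out = 23.7 × 30.26 / (3.30 + 30.26) = 23.7 × 30.26/33.56 = 21.4 V.

V_out ≈ 21.4 V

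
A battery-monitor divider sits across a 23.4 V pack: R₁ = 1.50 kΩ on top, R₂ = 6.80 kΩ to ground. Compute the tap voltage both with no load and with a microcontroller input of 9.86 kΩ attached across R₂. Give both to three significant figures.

Open-circuit: V = 23.4 × 6.80/(1.50 + 6.80) = 19.2 V.
With the load, R₂ becomes R₂‖R_L = 4.024 kΩ, so V = 23.4 × 4.024/5.524 = 17.0 V.

Unloaded: 19.2 V; loaded: 17.0 V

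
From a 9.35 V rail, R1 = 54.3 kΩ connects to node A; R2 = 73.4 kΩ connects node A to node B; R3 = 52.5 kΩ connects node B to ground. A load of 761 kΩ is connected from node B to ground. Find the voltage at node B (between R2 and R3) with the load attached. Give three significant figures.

V ≈ 2.60 V

At node B, R3 is in parallel with the load: R3‖R_L = 49.11 kΩ.
Below node A the resistance is R2 + (R3‖R_L) = 122.5 kΩ, so V_A = 9.35 × 122.5/176.8 = 6.479 V.
Then V_B = V_A × (R3‖R_L)/(R2 + R3‖R_L) = 6.479 × 49.11/122.5 = 2.60 V.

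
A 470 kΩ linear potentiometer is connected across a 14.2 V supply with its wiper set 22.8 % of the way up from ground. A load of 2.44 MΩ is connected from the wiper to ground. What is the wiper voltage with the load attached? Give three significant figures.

The wiper splits the pot into (1−α)R = 362.8 kΩ above and αR = 107.2 kΩ below.
Lower section ‖ load = 102.7 kΩ.
V_wiper = 14.2 × 102.7/(362.8 + 102.7) = 3.13 V.

V ≈ 3.13 V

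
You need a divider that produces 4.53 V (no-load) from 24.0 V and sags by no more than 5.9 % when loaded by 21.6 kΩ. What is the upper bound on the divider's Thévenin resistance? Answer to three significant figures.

Loading drop = R_th/(R_th + R_L) ≤ 0.0590, so R_th ≤ R_L · ε/(1−ε) = 21.6 kΩ × 0.0590/0.9410 = 1.35 kΩ.
(Any R1, R2 with R2/(R1+R2) = 0.189 and R1‖R2 ≤ 1.35 kΩ will meet the spec.)

R_th ≤ 1.35 kΩ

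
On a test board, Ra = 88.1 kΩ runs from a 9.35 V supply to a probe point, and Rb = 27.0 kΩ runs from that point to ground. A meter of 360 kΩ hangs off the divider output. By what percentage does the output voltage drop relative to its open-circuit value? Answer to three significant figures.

The divider's output (Thévenin) resistance is Ra‖Rb = 20.67 kΩ.
Fractional drop under load = R_th/(R_th + R_L) = 20.67 / (20.67 + 360) = 0.05429.
So the output falls by 5.43 %.

5.43 %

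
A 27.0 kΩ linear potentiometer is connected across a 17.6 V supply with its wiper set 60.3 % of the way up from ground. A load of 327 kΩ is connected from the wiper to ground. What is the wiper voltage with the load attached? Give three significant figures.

V ≈ 10.4 V

The wiper splits the pot into (1−α)R = 10.72 kΩ above and αR = 16.28 kΩ below.
Lower section ‖ load = 15.51 kΩ.
V_wiper = 17.6 × 15.51/(10.72 + 15.51) = 10.4 V.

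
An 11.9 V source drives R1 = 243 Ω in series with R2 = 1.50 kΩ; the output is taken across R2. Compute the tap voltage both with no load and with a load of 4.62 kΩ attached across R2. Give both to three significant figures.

Unloaded: 10.2 V; loaded: 9.80 V

Open-circuit: V = 11.9 × 1500/(243 + 1500) = 10.2 V.
With the load, R2 becomes R2‖R_L = 1132 Ω, so V = 11.9 × 1132/1375 = 9.80 V.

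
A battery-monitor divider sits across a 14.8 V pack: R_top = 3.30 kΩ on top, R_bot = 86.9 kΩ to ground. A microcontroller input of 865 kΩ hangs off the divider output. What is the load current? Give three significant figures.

I_L ≈ 0.0164 mA

R_bot‖R_L = 78.97 kΩ; V_out = 14.8 × 78.97/82.27 = 14.21 V.
I_L = V_out / R_L = 14.21 / 865 kΩ = 0.0164 mA.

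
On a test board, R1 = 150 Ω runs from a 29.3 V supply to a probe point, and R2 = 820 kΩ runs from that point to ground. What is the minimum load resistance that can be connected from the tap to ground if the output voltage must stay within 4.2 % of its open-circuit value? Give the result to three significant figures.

R_L(min) ≈ 3.42 kΩ

Output resistance R_th = R1‖R2 = (150 × 820000)/820200 = 150.0 Ω.
The fractional drop is R_th/(R_th + R_L); requiring this ≤ 0.0420 gives R_L ≥ R_th(1/0.0420 − 1) = 150.0 × 22.81 = 3.42 kΩ.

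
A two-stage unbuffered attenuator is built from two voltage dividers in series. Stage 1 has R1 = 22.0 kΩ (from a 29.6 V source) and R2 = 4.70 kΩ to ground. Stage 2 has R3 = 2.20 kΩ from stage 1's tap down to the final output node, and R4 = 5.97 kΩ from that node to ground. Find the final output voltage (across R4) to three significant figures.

Stage 2 presents R3+R4 = 8.170 kΩ as a load on stage 1's tap.
Stage 1's lower leg becomes R2‖(R3+R4) = 2.984 kΩ, so V_mid = 29.6 × 2.984/24.98 = 3.535 V.
Stage 2 is itself unloaded: V_out = V_mid × R4/(R3+R4) = 3.535 × 5.97/8.170 = 2.58 V.

V_out ≈ 2.58 V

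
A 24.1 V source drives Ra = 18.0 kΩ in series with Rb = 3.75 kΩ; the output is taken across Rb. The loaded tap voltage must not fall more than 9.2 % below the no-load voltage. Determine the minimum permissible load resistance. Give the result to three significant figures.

R_L(min) ≈ 30.6 kΩ

Output resistance R_th = Ra‖Rb = (18.0 × 3.75)/21.75 = 3.103 kΩ.
The fractional drop is R_th/(R_th + R_L); requiring this ≤ 0.0920 gives R_L ≥ R_th(1/0.0920 − 1) = 3.103 × 9.870 = 30.6 kΩ.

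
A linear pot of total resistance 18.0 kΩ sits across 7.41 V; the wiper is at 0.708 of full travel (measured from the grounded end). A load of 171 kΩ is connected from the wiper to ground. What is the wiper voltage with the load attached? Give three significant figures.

V ≈ 5.13 V

The wiper splits the pot into (1−α)R = 5.256 kΩ above and αR = 12.74 kΩ below.
Lower section ‖ load = 11.86 kΩ.
V_wiper = 7.41 × 11.86/(5.256 + 11.86) = 5.13 V.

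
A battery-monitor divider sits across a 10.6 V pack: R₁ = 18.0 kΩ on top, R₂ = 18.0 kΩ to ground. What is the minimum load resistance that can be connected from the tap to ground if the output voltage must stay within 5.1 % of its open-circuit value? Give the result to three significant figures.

Output resistance R_th = R₁‖R₂ = (18.0 × 18.0)/36.00 = 9.000 kΩ.
The fractional drop is R_th/(R_th + R_L); requiring this ≤ 0.0510 gives R_L ≥ R_th(1/0.0510 − 1) = 9.000 × 18.61 = 167 kΩ.

R_L(min) ≈ 167 kΩ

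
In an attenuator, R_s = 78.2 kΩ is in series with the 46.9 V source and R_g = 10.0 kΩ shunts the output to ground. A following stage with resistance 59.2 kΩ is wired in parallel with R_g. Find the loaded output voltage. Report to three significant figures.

The load sits in parallel with R_g: R_g‖R_L = (10.0 × 59.2) / (10.0 + 59.2) = 8.555 kΩ.
V_out = 46.9 × 8.555 / (78.2 + 8.555) = 46.9 × 8.555/86.75 = 4.62 V.
(Unloaded it would have been 5.32 V.)

V_out ≈ 4.62 V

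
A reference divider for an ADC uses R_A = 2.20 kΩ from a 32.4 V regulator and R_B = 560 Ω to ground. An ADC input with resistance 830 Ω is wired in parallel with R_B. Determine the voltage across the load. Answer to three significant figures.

V_out ≈ 4.27 V

The load sits in parallel with R_B: R_B‖R_L = (560 × 830) / (560 + 830) = 334.4 Ω.
V_out = 32.4 × 334.4 / (2200 + 334.4) = 32.4 × 334.4/2534 = 4.27 V.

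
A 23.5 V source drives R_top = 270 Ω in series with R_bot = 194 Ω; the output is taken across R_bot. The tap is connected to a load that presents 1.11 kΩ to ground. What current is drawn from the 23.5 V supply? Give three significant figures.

R_bot‖R_L = 165.1 Ω, so the source sees R_top + R_bot‖R_L = 435.1 Ω.
I = 23.5 V / 435.1 Ω = 54.0 mA.

I ≈ 54.0 mA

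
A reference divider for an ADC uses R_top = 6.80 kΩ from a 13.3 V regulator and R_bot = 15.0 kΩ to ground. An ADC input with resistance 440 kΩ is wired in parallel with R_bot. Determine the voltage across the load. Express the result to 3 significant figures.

The load sits in parallel with R_bot: R_bot‖R_L = (15.0 × 440) / (15.0 + 440) = 14.51 kΩ.
V_out = 13.3 × 14.51 / (6.80 + 14.51) = 13.3 × 14.51/21.31 = 9.06 V.

V_out ≈ 9.06 V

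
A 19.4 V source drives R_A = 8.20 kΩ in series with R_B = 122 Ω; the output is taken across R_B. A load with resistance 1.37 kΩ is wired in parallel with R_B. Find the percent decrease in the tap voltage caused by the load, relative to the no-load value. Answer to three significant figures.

8.07 %

The divider's output (Thévenin) resistance is R_A‖R_B = 120.2 Ω.
Fractional drop under load = R_th/(R_th + R_L) = 120.2 / (120.2 + 1370) = 0.08067.
So the output falls by 8.07 %.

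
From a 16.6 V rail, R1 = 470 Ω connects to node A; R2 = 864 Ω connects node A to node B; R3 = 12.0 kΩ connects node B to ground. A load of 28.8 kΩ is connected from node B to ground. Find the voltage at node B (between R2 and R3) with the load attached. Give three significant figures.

V ≈ 14.3 V

At node B, R3 is in parallel with the load: R3‖R_L = 8471 Ω.
Below node A the resistance is R2 + (R3‖R_L) = 9335 Ω, so V_A = 16.6 × 9335/9805 = 15.80 V.
Then V_B = V_A × (R3‖R_L)/(R2 + R3‖R_L) = 15.80 × 8471/9335 = 14.3 V.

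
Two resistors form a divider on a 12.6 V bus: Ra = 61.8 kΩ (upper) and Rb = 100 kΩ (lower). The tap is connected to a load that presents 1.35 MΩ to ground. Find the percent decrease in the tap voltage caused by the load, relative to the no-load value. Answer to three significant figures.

2.75 %

The divider's output (Thévenin) resistance is Ra‖Rb = 38.20 kΩ.
Fractional drop under load = R_th/(R_th + R_L) = 38.20 / (38.20 + 1350) = 0.02751.
So the output falls by 2.75 %.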